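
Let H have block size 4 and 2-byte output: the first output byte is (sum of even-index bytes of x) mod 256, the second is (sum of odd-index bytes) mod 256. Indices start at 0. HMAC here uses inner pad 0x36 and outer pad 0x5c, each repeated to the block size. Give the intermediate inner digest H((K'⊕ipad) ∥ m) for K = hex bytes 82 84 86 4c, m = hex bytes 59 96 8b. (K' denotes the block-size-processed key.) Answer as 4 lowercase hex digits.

Key hex bytes 82 84 86 4c is exactly B = 4 bytes: K' = 82 84 86 4c.
K' ⊕ ipad = b4 b2 b0 7a.
Inner input = b4 b2 b0 7a ∥ 59 96 8b.
Inner hash: even-index sum = 584 mod 256 = 72; odd-index sum = 450 mod 256 = 194 → 48 c2.

48c2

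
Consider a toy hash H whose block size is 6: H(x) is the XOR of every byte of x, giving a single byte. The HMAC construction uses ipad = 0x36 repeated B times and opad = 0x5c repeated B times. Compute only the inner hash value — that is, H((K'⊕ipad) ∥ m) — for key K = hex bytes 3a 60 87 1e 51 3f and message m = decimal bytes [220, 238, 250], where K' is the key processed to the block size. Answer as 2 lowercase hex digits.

65

Key hex bytes 3a 60 87 1e 51 3f is exactly B = 6 bytes: K' = 3a 60 87 1e 51 3f.
K' ⊕ ipad = 0c 56 b1 28 67 09.
Inner input = 0c 56 b1 28 67 09 ∥ dc ee fa.
Inner hash: XOR 0c⊕56⊕b1⊕28⊕67⊕09⊕dc⊕ee⊕fa = 65.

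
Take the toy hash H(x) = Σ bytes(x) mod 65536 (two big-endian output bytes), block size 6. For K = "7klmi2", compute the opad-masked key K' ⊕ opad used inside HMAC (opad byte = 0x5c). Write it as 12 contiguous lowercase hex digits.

Key "7klmi2" = 37 6b 6c 6d 69 32 is exactly B = 6 bytes: K' = 37 6b 6c 6d 69 32.
XOR each byte with 0x5c: 37⊕5c=6b, 6b⊕5c=37, 6c⊕5c=30, 6d⊕5c=31, 69⊕5c=35, 32⊕5c=6e.

6b373031356e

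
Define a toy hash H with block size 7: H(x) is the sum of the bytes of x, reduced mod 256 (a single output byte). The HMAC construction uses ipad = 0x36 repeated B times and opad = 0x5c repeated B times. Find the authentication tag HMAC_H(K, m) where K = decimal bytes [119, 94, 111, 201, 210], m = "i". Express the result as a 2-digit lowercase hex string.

f5

Key decimal bytes [119, 94, 111, 201, 210] = 77 5e 6f c9 d2 is 5 bytes ≤ B = 7; zero-pad to 7 bytes: K' = 77 5e 6f c9 d2 00 00.
K' ⊕ ipad = 41 68 59 ff e4 36 36.  K' ⊕ opad = 2b 02 33 95 8e 5c 5c.
Inner input = (K'⊕ipad) ∥ m = 41 68 59 ff e4 36 36 ∥ 69.
Inner hash: sum = 65+104+89+255+228+54+54+105 = 954; mod 256 = 186 → ba.
Outer input = (K'⊕opad) ∥ inner = 2b 02 33 95 8e 5c 5c ∥ ba.
Outer hash (tag): sum = 43+2+51+149+142+92+92+186 = 757; mod 256 = 245 → f5.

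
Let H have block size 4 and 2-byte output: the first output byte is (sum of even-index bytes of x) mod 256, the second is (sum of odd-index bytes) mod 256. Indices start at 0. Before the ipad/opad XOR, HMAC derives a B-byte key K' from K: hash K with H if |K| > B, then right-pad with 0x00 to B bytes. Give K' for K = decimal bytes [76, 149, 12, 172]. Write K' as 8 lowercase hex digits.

4c950cac

Key decimal bytes [76, 149, 12, 172] = 4c 95 0c ac is exactly B = 4 bytes: K' = 4c 95 0c ac.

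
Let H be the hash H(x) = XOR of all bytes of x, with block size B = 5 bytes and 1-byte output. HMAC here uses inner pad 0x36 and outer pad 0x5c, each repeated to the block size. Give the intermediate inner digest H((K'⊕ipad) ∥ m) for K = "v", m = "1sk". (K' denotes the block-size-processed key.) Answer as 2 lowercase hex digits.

Key "v" = 76 is 1 byte ≤ B = 5; zero-pad to 5 bytes: K' = 76 00 00 00 00.
K' ⊕ ipad = 40 36 36 36 36.
Inner input = 40 36 36 36 36 ∥ 31 73 6b.
Inner hash: XOR 40⊕36⊕36⊕36⊕36⊕31⊕73⊕6b = 69.

69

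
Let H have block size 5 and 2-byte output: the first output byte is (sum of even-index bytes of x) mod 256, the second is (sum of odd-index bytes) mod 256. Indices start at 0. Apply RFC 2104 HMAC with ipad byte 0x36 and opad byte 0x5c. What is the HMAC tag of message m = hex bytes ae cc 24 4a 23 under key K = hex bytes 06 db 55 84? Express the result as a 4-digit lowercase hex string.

Key hex bytes 06 db 55 84 is 4 bytes ≤ B = 5; zero-pad to 5 bytes: K' = 06 db 55 84 00.
K' ⊕ ipad = 30 ed 63 b2 36.  K' ⊕ opad = 5a 87 09 d8 5c.
Inner input = (K'⊕ipad) ∥ m = 30 ed 63 b2 36 ∥ ae cc 24 4a 23.
Inner hash: even-index sum = 479 mod 256 = 223; odd-index sum = 660 mod 256 = 148 → df 94.
Outer input = (K'⊕opad) ∥ inner = 5a 87 09 d8 5c ∥ df 94.
Outer hash (tag): even-index sum = 339 mod 256 = 83; odd-index sum = 574 mod 256 = 62 → 53 3e.

533e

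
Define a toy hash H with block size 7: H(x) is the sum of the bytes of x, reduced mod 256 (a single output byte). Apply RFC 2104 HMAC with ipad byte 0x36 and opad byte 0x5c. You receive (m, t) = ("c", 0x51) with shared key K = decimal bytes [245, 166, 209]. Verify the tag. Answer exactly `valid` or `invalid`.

invalid

Key decimal bytes [245, 166, 209] = f5 a6 d1 is 3 bytes ≤ B = 7; zero-pad to 7 bytes: K' = f5 a6 d1 00 00 00 00.
K' ⊕ ipad = c3 90 e7 36 36 36 36; K' ⊕ opad = a9 fa 8d 5c 5c 5c 5c.
Inner hash: sum = 195+144+231+54+54+54+54+99 = 885; mod 256 = 117 → 75.
Outer hash (recomputed tag): sum = 169+250+141+92+92+92+92+117 = 1045; mod 256 = 21 → 15.
Recomputed tag = 15; claimed = 51 → mismatch.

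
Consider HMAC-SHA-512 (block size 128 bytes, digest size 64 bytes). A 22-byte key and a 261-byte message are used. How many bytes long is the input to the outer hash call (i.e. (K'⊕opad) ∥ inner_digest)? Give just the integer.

192

Key is 22 ≤ 128 bytes, zero-padded: |K'| = 128.
Outer input = (K'⊕opad) ∥ H(inner) → 128 + 64 = 192 bytes.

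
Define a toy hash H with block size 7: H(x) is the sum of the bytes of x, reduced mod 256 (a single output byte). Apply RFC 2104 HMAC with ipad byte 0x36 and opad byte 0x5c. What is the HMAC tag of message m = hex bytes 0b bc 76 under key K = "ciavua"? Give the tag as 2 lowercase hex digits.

f5

Key "ciavua" = 63 69 61 76 75 61 is 6 bytes ≤ B = 7; zero-pad to 7 bytes: K' = 63 69 61 76 75 61 00.
K' ⊕ ipad = 55 5f 57 40 43 57 36.  K' ⊕ opad = 3f 35 3d 2a 29 3d 5c.
Inner input = (K'⊕ipad) ∥ m = 55 5f 57 40 43 57 36 ∥ 0b bc 76.
Inner hash: sum = 85+95+87+64+67+87+54+11+188+118 = 856; mod 256 = 88 → 58.
Outer input = (K'⊕opad) ∥ inner = 3f 35 3d 2a 29 3d 5c ∥ 58.
Outer hash (tag): sum = 63+53+61+42+41+61+92+88 = 501; mod 256 = 245 → f5.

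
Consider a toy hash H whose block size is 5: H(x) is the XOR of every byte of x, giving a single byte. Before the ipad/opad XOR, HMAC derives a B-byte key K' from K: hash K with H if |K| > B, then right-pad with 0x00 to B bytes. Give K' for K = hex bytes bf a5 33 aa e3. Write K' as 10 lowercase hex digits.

bfa533aae3

Key hex bytes bf a5 33 aa e3 is exactly B = 5 bytes: K' = bf a5 33 aa e3.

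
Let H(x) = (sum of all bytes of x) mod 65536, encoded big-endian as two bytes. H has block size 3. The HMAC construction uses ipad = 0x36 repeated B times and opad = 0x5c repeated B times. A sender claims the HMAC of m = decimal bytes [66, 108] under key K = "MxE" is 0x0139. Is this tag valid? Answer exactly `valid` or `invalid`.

valid

Key "MxE" = 4d 78 45 is exactly B = 3 bytes: K' = 4d 78 45.
K' ⊕ ipad = 7b 4e 73; K' ⊕ opad = 11 24 19.
Inner hash: sum = 123+78+115+66+108 = 490 → 01 ea.
Outer hash (recomputed tag): sum = 17+36+25+1+234 = 313 → 01 39.
Recomputed tag = 0139; claimed = 0139 → match.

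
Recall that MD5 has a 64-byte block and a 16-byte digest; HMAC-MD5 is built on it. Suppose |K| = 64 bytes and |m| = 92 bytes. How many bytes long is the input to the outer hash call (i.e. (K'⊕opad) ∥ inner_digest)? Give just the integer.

80

Key is 64 ≤ 64 bytes, zero-padded: |K'| = 64.
Outer input = (K'⊕opad) ∥ H(inner) → 64 + 16 = 80 bytes.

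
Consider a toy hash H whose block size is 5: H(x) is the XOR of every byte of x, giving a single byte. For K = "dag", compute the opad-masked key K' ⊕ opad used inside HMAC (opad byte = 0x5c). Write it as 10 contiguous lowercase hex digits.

383d3b5c5c

Key "dag" = 64 61 67 is 3 bytes ≤ B = 5; zero-pad to 5 bytes: K' = 64 61 67 00 00.
XOR each byte with 0x5c: 64⊕5c=38, 61⊕5c=3d, 67⊕5c=3b, 00⊕5c=5c, 00⊕5c=5c.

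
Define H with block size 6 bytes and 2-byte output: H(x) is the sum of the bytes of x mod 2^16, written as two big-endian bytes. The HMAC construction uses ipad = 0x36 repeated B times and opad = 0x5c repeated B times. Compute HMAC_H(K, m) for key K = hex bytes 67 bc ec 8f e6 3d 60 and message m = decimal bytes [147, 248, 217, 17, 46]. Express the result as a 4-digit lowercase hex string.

Key hex bytes 67 bc ec 8f e6 3d 60 is 7 bytes > B = 6, so hash it first: H(key) = 04 21, then zero-pad to 6 bytes: K' = 04 21 00 00 00 00.
K' ⊕ ipad = 32 17 36 36 36 36.  K' ⊕ opad = 58 7d 5c 5c 5c 5c.
Inner input = (K'⊕ipad) ∥ m = 32 17 36 36 36 36 ∥ 93 f8 d9 11 2e.
Inner hash: sum = 50+23+54+54+54+54+147+248+217+17+46 = 964 → 03 c4.
Outer input = (K'⊕opad) ∥ inner = 58 7d 5c 5c 5c 5c ∥ 03 c4.
Outer hash (tag): sum = 88+125+92+92+92+92+3+196 = 780 → 03 0c.

030c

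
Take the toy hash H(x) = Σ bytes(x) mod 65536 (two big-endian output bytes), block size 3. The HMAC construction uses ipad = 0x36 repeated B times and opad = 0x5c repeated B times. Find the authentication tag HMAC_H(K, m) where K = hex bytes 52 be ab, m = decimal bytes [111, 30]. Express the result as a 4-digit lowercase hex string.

01ff

Key hex bytes 52 be ab is exactly B = 3 bytes: K' = 52 be ab.
K' ⊕ ipad = 64 88 9d.  K' ⊕ opad = 0e e2 f7.
Inner input = (K'⊕ipad) ∥ m = 64 88 9d ∥ 6f 1e.
Inner hash: sum = 100+136+157+111+30 = 534 → 02 16.
Outer input = (K'⊕opad) ∥ inner = 0e e2 f7 ∥ 02 16.
Outer hash (tag): sum = 14+226+247+2+22 = 511 → 01 ff.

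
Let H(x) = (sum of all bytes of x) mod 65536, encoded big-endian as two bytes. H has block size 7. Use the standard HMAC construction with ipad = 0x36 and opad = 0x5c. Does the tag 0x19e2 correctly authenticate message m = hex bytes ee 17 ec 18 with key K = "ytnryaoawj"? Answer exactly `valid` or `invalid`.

Key "ytnryaoawj" = 79 74 6e 72 79 61 6f 61 77 6a is 10 bytes > B = 7, so hash it first: H(key) = 04 58, then zero-pad to 7 bytes: K' = 04 58 00 00 00 00 00.
K' ⊕ ipad = 32 6e 36 36 36 36 36; K' ⊕ opad = 58 04 5c 5c 5c 5c 5c.
Inner hash: sum = 50+110+54+54+54+54+54+238+23+236+24 = 951 → 03 b7.
Outer hash (recomputed tag): sum = 88+4+92+92+92+92+92+3+183 = 738 → 02 e2.
Recomputed tag = 02e2; claimed = 19e2 → mismatch.

invalid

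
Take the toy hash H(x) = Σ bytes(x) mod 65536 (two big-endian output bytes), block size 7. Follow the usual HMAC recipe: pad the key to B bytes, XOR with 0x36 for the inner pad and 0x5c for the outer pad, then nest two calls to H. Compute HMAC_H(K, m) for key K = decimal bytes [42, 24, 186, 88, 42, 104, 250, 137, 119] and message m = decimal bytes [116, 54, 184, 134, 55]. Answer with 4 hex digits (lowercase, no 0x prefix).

Key decimal bytes [42, 24, 186, 88, 42, 104, 250, 137, 119] = 2a 18 ba 58 2a 68 fa 89 77 is 9 bytes > B = 7, so hash it first: H(key) = 03 e0, then zero-pad to 7 bytes: K' = 03 e0 00 00 00 00 00.
K' ⊕ ipad = 35 d6 36 36 36 36 36.  K' ⊕ opad = 5f bc 5c 5c 5c 5c 5c.
Inner input = (K'⊕ipad) ∥ m = 35 d6 36 36 36 36 36 ∥ 74 36 b8 86 37.
Inner hash: sum = 53+214+54+54+54+54+54+116+54+184+134+55 = 1080 → 04 38.
Outer input = (K'⊕opad) ∥ inner = 5f bc 5c 5c 5c 5c 5c ∥ 04 38.
Outer hash (tag): sum = 95+188+92+92+92+92+92+4+56 = 803 → 03 23.

0323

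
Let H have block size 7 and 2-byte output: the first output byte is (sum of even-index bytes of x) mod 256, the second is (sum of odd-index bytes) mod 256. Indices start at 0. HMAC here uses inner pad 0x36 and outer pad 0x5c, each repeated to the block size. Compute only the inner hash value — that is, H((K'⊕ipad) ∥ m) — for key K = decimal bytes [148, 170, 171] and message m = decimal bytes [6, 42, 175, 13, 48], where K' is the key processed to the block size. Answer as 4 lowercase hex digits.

Key decimal bytes [148, 170, 171] = 94 aa ab is 3 bytes ≤ B = 7; zero-pad to 7 bytes: K' = 94 aa ab 00 00 00 00.
K' ⊕ ipad = a2 9c 9d 36 36 36 36.
Inner input = a2 9c 9d 36 36 36 36 ∥ 06 2a af 0d 30.
Inner hash: even-index sum = 482 mod 256 = 226; odd-index sum = 493 mod 256 = 237 → e2 ed.

e2ed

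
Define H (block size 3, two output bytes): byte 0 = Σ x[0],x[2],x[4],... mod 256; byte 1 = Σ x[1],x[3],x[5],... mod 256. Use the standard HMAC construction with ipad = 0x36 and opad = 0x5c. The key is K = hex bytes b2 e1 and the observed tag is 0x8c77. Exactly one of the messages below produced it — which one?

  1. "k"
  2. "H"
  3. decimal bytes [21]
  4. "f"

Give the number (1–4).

Key hex bytes b2 e1 is 2 bytes ≤ B = 3; zero-pad to 3 bytes: K' = b2 e1 00.
K' ⊕ ipad = 84 d7 36; K' ⊕ opad = ee bd 5c.
m1: inner = H(84 d7 36 6b) = ba 42; tag = H(ee bd 5c ba 42) = 8c77 ← matches
m2: inner = H(84 d7 36 48) = ba 1f; tag = H(ee bd 5c ba 1f) = 6977
m3: inner = H(84 d7 36 15) = ba ec; tag = H(ee bd 5c ba ec) = 3677
m4: inner = H(84 d7 36 66) = ba 3d; tag = H(ee bd 5c ba 3d) = 8777

1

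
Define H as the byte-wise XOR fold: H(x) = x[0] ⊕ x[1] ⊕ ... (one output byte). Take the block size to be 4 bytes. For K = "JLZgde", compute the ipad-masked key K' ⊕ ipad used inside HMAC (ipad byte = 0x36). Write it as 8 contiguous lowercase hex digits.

0c363636

Key "JLZgde" = 4a 4c 5a 67 64 65 is 6 bytes > B = 4, so hash it first: H(key) = 3a, then zero-pad to 4 bytes: K' = 3a 00 00 00.
XOR each byte with 0x36: 3a⊕36=0c, 00⊕36=36, 00⊕36=36, 00⊕36=36.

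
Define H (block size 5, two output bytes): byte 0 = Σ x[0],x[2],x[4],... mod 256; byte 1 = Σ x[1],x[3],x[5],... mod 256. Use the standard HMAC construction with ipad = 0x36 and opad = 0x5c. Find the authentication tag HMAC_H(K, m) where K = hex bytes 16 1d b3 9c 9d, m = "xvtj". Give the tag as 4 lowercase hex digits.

Key hex bytes 16 1d b3 9c 9d is exactly B = 5 bytes: K' = 16 1d b3 9c 9d.
K' ⊕ ipad = 20 2b 85 aa ab.  K' ⊕ opad = 4a 41 ef c0 c1.
Inner input = (K'⊕ipad) ∥ m = 20 2b 85 aa ab ∥ 78 76 74 6a.
Inner hash: even-index sum = 560 mod 256 = 48; odd-index sum = 449 mod 256 = 193 → 30 c1.
Outer input = (K'⊕opad) ∥ inner = 4a 41 ef c0 c1 ∥ 30 c1.
Outer hash (tag): even-index sum = 699 mod 256 = 187; odd-index sum = 305 mod 256 = 49 → bb 31.

bb31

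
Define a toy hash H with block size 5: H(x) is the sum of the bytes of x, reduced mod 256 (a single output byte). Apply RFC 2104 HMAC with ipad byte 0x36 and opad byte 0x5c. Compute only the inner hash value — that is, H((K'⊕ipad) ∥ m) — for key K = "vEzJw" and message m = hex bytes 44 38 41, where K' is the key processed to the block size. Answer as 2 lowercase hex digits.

Key "vEzJw" = 76 45 7a 4a 77 is exactly B = 5 bytes: K' = 76 45 7a 4a 77.
K' ⊕ ipad = 40 73 4c 7c 41.
Inner input = 40 73 4c 7c 41 ∥ 44 38 41.
Inner hash: sum = 64+115+76+124+65+68+56+65 = 633; mod 256 = 121 → 79.

79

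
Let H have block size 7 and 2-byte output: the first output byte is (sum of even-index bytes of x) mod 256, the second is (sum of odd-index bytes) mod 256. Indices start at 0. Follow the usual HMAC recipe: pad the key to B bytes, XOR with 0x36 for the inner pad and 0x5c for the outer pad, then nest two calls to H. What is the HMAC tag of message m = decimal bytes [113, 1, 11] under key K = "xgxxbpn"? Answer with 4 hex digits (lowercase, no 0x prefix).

Key "xgxxbpn" = 78 67 78 78 62 70 6e is exactly B = 7 bytes: K' = 78 67 78 78 62 70 6e.
K' ⊕ ipad = 4e 51 4e 4e 54 46 58.  K' ⊕ opad = 24 3b 24 24 3e 2c 32.
Inner input = (K'⊕ipad) ∥ m = 4e 51 4e 4e 54 46 58 ∥ 71 01 0b.
Inner hash: even-index sum = 329 mod 256 = 73; odd-index sum = 353 mod 256 = 97 → 49 61.
Outer input = (K'⊕opad) ∥ inner = 24 3b 24 24 3e 2c 32 ∥ 49 61.
Outer hash (tag): even-index sum = 281 mod 256 = 25; odd-index sum = 212 mod 256 = 212 → 19 d4.

19d4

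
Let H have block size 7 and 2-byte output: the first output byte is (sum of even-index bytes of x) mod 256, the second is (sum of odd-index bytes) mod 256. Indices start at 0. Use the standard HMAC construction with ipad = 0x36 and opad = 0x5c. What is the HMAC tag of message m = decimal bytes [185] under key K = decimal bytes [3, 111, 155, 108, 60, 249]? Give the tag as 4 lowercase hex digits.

Key decimal bytes [3, 111, 155, 108, 60, 249] = 03 6f 9b 6c 3c f9 is 6 bytes ≤ B = 7; zero-pad to 7 bytes: K' = 03 6f 9b 6c 3c f9 00.
K' ⊕ ipad = 35 59 ad 5a 0a cf 36.  K' ⊕ opad = 5f 33 c7 30 60 a5 5c.
Inner input = (K'⊕ipad) ∥ m = 35 59 ad 5a 0a cf 36 ∥ b9.
Inner hash: even-index sum = 290 mod 256 = 34; odd-index sum = 571 mod 256 = 59 → 22 3b.
Outer input = (K'⊕opad) ∥ inner = 5f 33 c7 30 60 a5 5c ∥ 22 3b.
Outer hash (tag): even-index sum = 541 mod 256 = 29; odd-index sum = 298 mod 256 = 42 → 1d 2a.

1d2a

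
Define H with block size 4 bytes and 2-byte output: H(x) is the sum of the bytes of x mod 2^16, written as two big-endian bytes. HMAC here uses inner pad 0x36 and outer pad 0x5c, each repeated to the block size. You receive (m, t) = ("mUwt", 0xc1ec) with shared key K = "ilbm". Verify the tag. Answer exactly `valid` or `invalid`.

invalid

Key "ilbm" = 69 6c 62 6d is exactly B = 4 bytes: K' = 69 6c 62 6d.
K' ⊕ ipad = 5f 5a 54 5b; K' ⊕ opad = 35 30 3e 31.
Inner hash: sum = 95+90+84+91+109+85+119+116 = 789 → 03 15.
Outer hash (recomputed tag): sum = 53+48+62+49+3+21 = 236 → 00 ec.
Recomputed tag = 00ec; claimed = c1ec → mismatch.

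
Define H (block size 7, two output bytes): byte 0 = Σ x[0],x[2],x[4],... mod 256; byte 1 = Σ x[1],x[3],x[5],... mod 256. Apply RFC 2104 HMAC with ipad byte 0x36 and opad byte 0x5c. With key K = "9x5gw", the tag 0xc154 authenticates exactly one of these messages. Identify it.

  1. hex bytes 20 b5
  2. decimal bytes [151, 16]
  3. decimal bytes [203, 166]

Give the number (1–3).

2

Key "9x5gw" = 39 78 35 67 77 is 5 bytes ≤ B = 7; zero-pad to 7 bytes: K' = 39 78 35 67 77 00 00.
K' ⊕ ipad = 0f 4e 03 51 41 36 36; K' ⊕ opad = 65 24 69 3b 2b 5c 5c.
m1: inner = H(0f 4e 03 51 41 36 36 20 b5) = 3e f5; tag = H(65 24 69 3b 2b 5c 5c 3e f5) = 4af9
m2: inner = H(0f 4e 03 51 41 36 36 97 10) = 99 6c; tag = H(65 24 69 3b 2b 5c 5c 99 6c) = c154 ← matches
m3: inner = H(0f 4e 03 51 41 36 36 cb a6) = 2f a0; tag = H(65 24 69 3b 2b 5c 5c 2f a0) = f5ea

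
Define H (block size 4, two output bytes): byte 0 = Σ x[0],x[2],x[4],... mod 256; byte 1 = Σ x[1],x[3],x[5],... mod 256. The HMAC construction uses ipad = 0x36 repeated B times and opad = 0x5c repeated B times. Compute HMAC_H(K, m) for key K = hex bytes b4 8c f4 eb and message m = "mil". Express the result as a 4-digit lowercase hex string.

ad87

Key hex bytes b4 8c f4 eb is exactly B = 4 bytes: K' = b4 8c f4 eb.
K' ⊕ ipad = 82 ba c2 dd.  K' ⊕ opad = e8 d0 a8 b7.
Inner input = (K'⊕ipad) ∥ m = 82 ba c2 dd ∥ 6d 69 6c.
Inner hash: even-index sum = 541 mod 256 = 29; odd-index sum = 512 mod 256 = 0 → 1d 00.
Outer input = (K'⊕opad) ∥ inner = e8 d0 a8 b7 ∥ 1d 00.
Outer hash (tag): even-index sum = 429 mod 256 = 173; odd-index sum = 391 mod 256 = 135 → ad 87.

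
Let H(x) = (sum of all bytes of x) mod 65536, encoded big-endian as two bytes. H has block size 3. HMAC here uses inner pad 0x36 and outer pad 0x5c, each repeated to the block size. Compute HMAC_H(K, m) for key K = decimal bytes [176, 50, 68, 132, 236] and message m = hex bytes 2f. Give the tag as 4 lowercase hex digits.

Key decimal bytes [176, 50, 68, 132, 236] = b0 32 44 84 ec is 5 bytes > B = 3, so hash it first: H(key) = 02 96, then zero-pad to 3 bytes: K' = 02 96 00.
K' ⊕ ipad = 34 a0 36.  K' ⊕ opad = 5e ca 5c.
Inner input = (K'⊕ipad) ∥ m = 34 a0 36 ∥ 2f.
Inner hash: sum = 52+160+54+47 = 313 → 01 39.
Outer input = (K'⊕opad) ∥ inner = 5e ca 5c ∥ 01 39.
Outer hash (tag): sum = 94+202+92+1+57 = 446 → 01 be.

01be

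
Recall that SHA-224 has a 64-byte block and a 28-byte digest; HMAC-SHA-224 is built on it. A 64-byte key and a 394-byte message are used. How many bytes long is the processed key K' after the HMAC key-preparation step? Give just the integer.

64

Key is 64 ≤ 64 bytes, zero-padded: |K'| = 64.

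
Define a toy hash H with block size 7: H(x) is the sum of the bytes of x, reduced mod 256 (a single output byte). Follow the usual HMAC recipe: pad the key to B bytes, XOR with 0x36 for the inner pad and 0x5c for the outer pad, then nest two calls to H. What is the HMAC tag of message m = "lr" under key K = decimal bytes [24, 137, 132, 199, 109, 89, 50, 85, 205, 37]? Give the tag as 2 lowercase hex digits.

Key decimal bytes [24, 137, 132, 199, 109, 89, 50, 85, 205, 37] = 18 89 84 c7 6d 59 32 55 cd 25 is 10 bytes > B = 7, so hash it first: H(key) = 2b, then zero-pad to 7 bytes: K' = 2b 00 00 00 00 00 00.
K' ⊕ ipad = 1d 36 36 36 36 36 36.  K' ⊕ opad = 77 5c 5c 5c 5c 5c 5c.
Inner input = (K'⊕ipad) ∥ m = 1d 36 36 36 36 36 36 ∥ 6c 72.
Inner hash: sum = 29+54+54+54+54+54+54+108+114 = 575; mod 256 = 63 → 3f.
Outer input = (K'⊕opad) ∥ inner = 77 5c 5c 5c 5c 5c 5c ∥ 3f.
Outer hash (tag): sum = 119+92+92+92+92+92+92+63 = 734; mod 256 = 222 → de.

de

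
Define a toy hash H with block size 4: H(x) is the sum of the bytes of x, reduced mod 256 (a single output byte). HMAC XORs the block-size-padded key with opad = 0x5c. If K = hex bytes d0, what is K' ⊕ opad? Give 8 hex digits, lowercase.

Key hex bytes d0 is 1 byte ≤ B = 4; zero-pad to 4 bytes: K' = d0 00 00 00.
XOR each byte with 0x5c: d0⊕5c=8c, 00⊕5c=5c, 00⊕5c=5c, 00⊕5c=5c.

8c5c5c5c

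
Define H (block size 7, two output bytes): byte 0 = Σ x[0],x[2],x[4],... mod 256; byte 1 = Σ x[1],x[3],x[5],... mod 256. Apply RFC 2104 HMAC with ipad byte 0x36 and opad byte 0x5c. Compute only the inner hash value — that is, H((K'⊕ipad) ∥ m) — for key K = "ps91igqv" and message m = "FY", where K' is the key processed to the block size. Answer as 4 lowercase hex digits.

Key "ps91igqv" = 70 73 39 31 69 67 71 76 is 8 bytes > B = 7, so hash it first: H(key) = 83 81, then zero-pad to 7 bytes: K' = 83 81 00 00 00 00 00.
K' ⊕ ipad = b5 b7 36 36 36 36 36.
Inner input = b5 b7 36 36 36 36 36 ∥ 46 59.
Inner hash: even-index sum = 432 mod 256 = 176; odd-index sum = 361 mod 256 = 105 → b0 69.

b069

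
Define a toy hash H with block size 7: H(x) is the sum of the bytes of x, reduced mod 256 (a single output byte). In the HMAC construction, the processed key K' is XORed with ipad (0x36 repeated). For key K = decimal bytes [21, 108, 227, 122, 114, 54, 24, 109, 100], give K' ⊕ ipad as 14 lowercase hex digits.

Key decimal bytes [21, 108, 227, 122, 114, 54, 24, 109, 100] = 15 6c e3 7a 72 36 18 6d 64 is 9 bytes > B = 7, so hash it first: H(key) = 6f, then zero-pad to 7 bytes: K' = 6f 00 00 00 00 00 00.
XOR each byte with 0x36: 6f⊕36=59, 00⊕36=36, 00⊕36=36, 00⊕36=36, 00⊕36=36, 00⊕36=36, 00⊕36=36.

59363636363636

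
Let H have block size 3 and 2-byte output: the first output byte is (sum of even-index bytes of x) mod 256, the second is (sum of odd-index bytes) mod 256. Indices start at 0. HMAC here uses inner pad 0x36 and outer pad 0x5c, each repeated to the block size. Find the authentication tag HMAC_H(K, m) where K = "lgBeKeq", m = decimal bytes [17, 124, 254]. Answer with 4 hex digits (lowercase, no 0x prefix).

Key "lgBeKeq" = 6c 67 42 65 4b 65 71 is 7 bytes > B = 3, so hash it first: H(key) = 6a 31, then zero-pad to 3 bytes: K' = 6a 31 00.
K' ⊕ ipad = 5c 07 36.  K' ⊕ opad = 36 6d 5c.
Inner input = (K'⊕ipad) ∥ m = 5c 07 36 ∥ 11 7c fe.
Inner hash: even-index sum = 270 mod 256 = 14; odd-index sum = 278 mod 256 = 22 → 0e 16.
Outer input = (K'⊕opad) ∥ inner = 36 6d 5c ∥ 0e 16.
Outer hash (tag): even-index sum = 168 mod 256 = 168; odd-index sum = 123 mod 256 = 123 → a8 7b.

a87b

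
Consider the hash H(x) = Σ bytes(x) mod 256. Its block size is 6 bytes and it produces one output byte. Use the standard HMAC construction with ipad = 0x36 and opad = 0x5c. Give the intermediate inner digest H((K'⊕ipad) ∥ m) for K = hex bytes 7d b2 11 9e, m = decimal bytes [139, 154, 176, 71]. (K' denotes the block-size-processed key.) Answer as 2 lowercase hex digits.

Key hex bytes 7d b2 11 9e is 4 bytes ≤ B = 6; zero-pad to 6 bytes: K' = 7d b2 11 9e 00 00.
K' ⊕ ipad = 4b 84 27 a8 36 36.
Inner input = 4b 84 27 a8 36 36 ∥ 8b 9a b0 47.
Inner hash: sum = 75+132+39+168+54+54+139+154+176+71 = 1062; mod 256 = 38 → 26.

26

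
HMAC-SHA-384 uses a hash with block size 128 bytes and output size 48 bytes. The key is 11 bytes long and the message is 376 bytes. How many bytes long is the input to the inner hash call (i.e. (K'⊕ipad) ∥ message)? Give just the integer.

Key is 11 ≤ 128 bytes, zero-padded: |K'| = 128.
Inner input = (K'⊕ipad) ∥ m → 128 + 376 = 504 bytes.

504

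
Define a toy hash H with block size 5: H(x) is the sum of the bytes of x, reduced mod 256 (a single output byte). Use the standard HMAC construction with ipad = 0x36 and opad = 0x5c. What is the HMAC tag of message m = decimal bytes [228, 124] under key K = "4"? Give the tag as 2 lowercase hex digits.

12

Key "4" = 34 is 1 byte ≤ B = 5; zero-pad to 5 bytes: K' = 34 00 00 00 00.
K' ⊕ ipad = 02 36 36 36 36.  K' ⊕ opad = 68 5c 5c 5c 5c.
Inner input = (K'⊕ipad) ∥ m = 02 36 36 36 36 ∥ e4 7c.
Inner hash: sum = 2+54+54+54+54+228+124 = 570; mod 256 = 58 → 3a.
Outer input = (K'⊕opad) ∥ inner = 68 5c 5c 5c 5c ∥ 3a.
Outer hash (tag): sum = 104+92+92+92+92+58 = 530; mod 256 = 18 → 12.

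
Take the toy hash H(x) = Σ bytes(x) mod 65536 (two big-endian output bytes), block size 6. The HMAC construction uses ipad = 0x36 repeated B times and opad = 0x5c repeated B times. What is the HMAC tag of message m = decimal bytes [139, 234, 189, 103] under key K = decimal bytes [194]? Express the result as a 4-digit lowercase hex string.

Key decimal bytes [194] = c2 is 1 byte ≤ B = 6; zero-pad to 6 bytes: K' = c2 00 00 00 00 00.
K' ⊕ ipad = f4 36 36 36 36 36.  K' ⊕ opad = 9e 5c 5c 5c 5c 5c.
Inner input = (K'⊕ipad) ∥ m = f4 36 36 36 36 36 ∥ 8b ea bd 67.
Inner hash: sum = 244+54+54+54+54+54+139+234+189+103 = 1179 → 04 9b.
Outer input = (K'⊕opad) ∥ inner = 9e 5c 5c 5c 5c 5c ∥ 04 9b.
Outer hash (tag): sum = 158+92+92+92+92+92+4+155 = 777 → 03 09.

0309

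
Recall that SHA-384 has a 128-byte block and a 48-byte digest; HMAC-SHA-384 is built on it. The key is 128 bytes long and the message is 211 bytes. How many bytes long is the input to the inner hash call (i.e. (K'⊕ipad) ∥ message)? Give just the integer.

Key is 128 ≤ 128 bytes, zero-padded: |K'| = 128.
Inner input = (K'⊕ipad) ∥ m → 128 + 211 = 339 bytes.

339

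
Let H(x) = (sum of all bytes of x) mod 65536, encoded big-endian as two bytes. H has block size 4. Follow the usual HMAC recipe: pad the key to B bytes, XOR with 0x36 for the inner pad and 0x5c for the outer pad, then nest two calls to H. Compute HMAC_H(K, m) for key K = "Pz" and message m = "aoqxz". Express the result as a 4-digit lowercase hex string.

013e

Key "Pz" = 50 7a is 2 bytes ≤ B = 4; zero-pad to 4 bytes: K' = 50 7a 00 00.
K' ⊕ ipad = 66 4c 36 36.  K' ⊕ opad = 0c 26 5c 5c.
Inner input = (K'⊕ipad) ∥ m = 66 4c 36 36 ∥ 61 6f 71 78 7a.
Inner hash: sum = 102+76+54+54+97+111+113+120+122 = 849 → 03 51.
Outer input = (K'⊕opad) ∥ inner = 0c 26 5c 5c ∥ 03 51.
Outer hash (tag): sum = 12+38+92+92+3+81 = 318 → 01 3e.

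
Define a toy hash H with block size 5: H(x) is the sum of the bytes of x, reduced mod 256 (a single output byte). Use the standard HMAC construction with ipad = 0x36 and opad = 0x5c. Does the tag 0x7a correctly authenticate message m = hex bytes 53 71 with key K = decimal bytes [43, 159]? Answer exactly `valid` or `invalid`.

valid

Key decimal bytes [43, 159] = 2b 9f is 2 bytes ≤ B = 5; zero-pad to 5 bytes: K' = 2b 9f 00 00 00.
K' ⊕ ipad = 1d a9 36 36 36; K' ⊕ opad = 77 c3 5c 5c 5c.
Inner hash: sum = 29+169+54+54+54+83+113 = 556; mod 256 = 44 → 2c.
Outer hash (recomputed tag): sum = 119+195+92+92+92+44 = 634; mod 256 = 122 → 7a.
Recomputed tag = 7a; claimed = 7a → match.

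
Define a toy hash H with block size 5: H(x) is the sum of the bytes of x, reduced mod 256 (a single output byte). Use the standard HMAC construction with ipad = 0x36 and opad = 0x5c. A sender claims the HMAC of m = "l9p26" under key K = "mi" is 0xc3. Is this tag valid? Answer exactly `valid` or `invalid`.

invalid

Key "mi" = 6d 69 is 2 bytes ≤ B = 5; zero-pad to 5 bytes: K' = 6d 69 00 00 00.
K' ⊕ ipad = 5b 5f 36 36 36; K' ⊕ opad = 31 35 5c 5c 5c.
Inner hash: sum = 91+95+54+54+54+108+57+112+50+54 = 729; mod 256 = 217 → d9.
Outer hash (recomputed tag): sum = 49+53+92+92+92+217 = 595; mod 256 = 83 → 53.
Recomputed tag = 53; claimed = c3 → mismatch.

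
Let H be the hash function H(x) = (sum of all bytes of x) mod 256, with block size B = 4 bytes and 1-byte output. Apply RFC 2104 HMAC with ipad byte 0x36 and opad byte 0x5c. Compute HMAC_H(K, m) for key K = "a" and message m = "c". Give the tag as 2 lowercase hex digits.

Key "a" = 61 is 1 byte ≤ B = 4; zero-pad to 4 bytes: K' = 61 00 00 00.
K' ⊕ ipad = 57 36 36 36.  K' ⊕ opad = 3d 5c 5c 5c.
Inner input = (K'⊕ipad) ∥ m = 57 36 36 36 ∥ 63.
Inner hash: sum = 87+54+54+54+99 = 348; mod 256 = 92 → 5c.
Outer input = (K'⊕opad) ∥ inner = 3d 5c 5c 5c ∥ 5c.
Outer hash (tag): sum = 61+92+92+92+92 = 429; mod 256 = 173 → ad.

ad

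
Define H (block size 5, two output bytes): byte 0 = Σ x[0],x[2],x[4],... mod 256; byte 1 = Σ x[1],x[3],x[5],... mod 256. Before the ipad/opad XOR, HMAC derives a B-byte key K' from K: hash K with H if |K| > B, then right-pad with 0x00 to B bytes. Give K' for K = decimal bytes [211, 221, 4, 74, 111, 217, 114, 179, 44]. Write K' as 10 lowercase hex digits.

|K| = 9 > B = 5, so first hash the key.
H(K): even-index sum = 484 mod 256 = 228; odd-index sum = 691 mod 256 = 179 → e4 b3.
Zero-pad H(K) = e4 b3 to 5 bytes: K' = e4 b3 00 00 00.

e4b3000000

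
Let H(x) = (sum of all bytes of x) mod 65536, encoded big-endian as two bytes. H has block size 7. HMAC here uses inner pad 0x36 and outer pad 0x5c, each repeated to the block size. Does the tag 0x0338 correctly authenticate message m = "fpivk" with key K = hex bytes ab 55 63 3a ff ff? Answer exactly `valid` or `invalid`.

Key hex bytes ab 55 63 3a ff ff is 6 bytes ≤ B = 7; zero-pad to 7 bytes: K' = ab 55 63 3a ff ff 00.
K' ⊕ ipad = 9d 63 55 0c c9 c9 36; K' ⊕ opad = f7 09 3f 66 a3 a3 5c.
Inner hash: sum = 157+99+85+12+201+201+54+102+112+105+118+107 = 1353 → 05 49.
Outer hash (recomputed tag): sum = 247+9+63+102+163+163+92+5+73 = 917 → 03 95.
Recomputed tag = 0395; claimed = 0338 → mismatch.

invalid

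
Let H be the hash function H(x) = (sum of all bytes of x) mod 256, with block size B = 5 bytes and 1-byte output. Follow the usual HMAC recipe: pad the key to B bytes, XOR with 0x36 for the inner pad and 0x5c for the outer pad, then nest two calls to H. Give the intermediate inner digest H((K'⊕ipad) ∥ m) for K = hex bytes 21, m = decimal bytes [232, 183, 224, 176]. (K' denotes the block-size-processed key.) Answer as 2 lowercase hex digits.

1e

Key hex bytes 21 is 1 byte ≤ B = 5; zero-pad to 5 bytes: K' = 21 00 00 00 00.
K' ⊕ ipad = 17 36 36 36 36.
Inner input = 17 36 36 36 36 ∥ e8 b7 e0 b0.
Inner hash: sum = 23+54+54+54+54+232+183+224+176 = 1054; mod 256 = 30 → 1e.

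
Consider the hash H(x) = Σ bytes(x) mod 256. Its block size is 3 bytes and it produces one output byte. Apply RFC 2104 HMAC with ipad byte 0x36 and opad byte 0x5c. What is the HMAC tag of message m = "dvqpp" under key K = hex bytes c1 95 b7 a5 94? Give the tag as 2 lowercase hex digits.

d9

Key hex bytes c1 95 b7 a5 94 is 5 bytes > B = 3, so hash it first: H(key) = 46, then zero-pad to 3 bytes: K' = 46 00 00.
K' ⊕ ipad = 70 36 36.  K' ⊕ opad = 1a 5c 5c.
Inner input = (K'⊕ipad) ∥ m = 70 36 36 ∥ 64 76 71 70 70.
Inner hash: sum = 112+54+54+100+118+113+112+112 = 775; mod 256 = 7 → 07.
Outer input = (K'⊕opad) ∥ inner = 1a 5c 5c ∥ 07.
Outer hash (tag): sum = 26+92+92+7 = 217 → d9.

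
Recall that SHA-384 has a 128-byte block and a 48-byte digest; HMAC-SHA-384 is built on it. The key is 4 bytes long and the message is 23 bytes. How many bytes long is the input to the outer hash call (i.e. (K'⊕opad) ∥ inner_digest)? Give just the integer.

176

Key is 4 ≤ 128 bytes, zero-padded: |K'| = 128.
Outer input = (K'⊕opad) ∥ H(inner) → 128 + 48 = 176 bytes.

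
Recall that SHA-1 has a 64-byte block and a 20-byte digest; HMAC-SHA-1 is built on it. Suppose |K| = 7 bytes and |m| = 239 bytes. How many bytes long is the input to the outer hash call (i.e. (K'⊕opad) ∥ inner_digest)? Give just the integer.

84

Key is 7 ≤ 64 bytes, zero-padded: |K'| = 64.
Outer input = (K'⊕opad) ∥ H(inner) → 64 + 20 = 84 bytes.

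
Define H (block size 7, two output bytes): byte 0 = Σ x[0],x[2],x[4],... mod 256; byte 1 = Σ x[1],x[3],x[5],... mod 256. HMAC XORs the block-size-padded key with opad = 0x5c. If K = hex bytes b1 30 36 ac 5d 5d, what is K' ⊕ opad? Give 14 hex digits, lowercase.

Key hex bytes b1 30 36 ac 5d 5d is 6 bytes ≤ B = 7; zero-pad to 7 bytes: K' = b1 30 36 ac 5d 5d 00.
XOR each byte with 0x5c: b1⊕5c=ed, 30⊕5c=6c, 36⊕5c=6a, ac⊕5c=f0, 5d⊕5c=01, 5d⊕5c=01, 00⊕5c=5c.

ed6c6af001015c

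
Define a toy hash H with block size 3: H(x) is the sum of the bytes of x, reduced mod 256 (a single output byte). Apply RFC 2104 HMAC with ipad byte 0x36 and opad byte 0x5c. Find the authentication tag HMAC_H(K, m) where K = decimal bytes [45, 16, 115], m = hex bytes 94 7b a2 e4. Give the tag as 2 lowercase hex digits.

07

Key decimal bytes [45, 16, 115] = 2d 10 73 is exactly B = 3 bytes: K' = 2d 10 73.
K' ⊕ ipad = 1b 26 45.  K' ⊕ opad = 71 4c 2f.
Inner input = (K'⊕ipad) ∥ m = 1b 26 45 ∥ 94 7b a2 e4.
Inner hash: sum = 27+38+69+148+123+162+228 = 795; mod 256 = 27 → 1b.
Outer input = (K'⊕opad) ∥ inner = 71 4c 2f ∥ 1b.
Outer hash (tag): sum = 113+76+47+27 = 263; mod 256 = 7 → 07.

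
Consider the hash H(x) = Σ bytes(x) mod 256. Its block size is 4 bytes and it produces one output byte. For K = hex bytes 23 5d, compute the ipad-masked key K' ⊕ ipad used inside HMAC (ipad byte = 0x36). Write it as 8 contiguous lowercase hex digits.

Key hex bytes 23 5d is 2 bytes ≤ B = 4; zero-pad to 4 bytes: K' = 23 5d 00 00.
XOR each byte with 0x36: 23⊕36=15, 5d⊕36=6b, 00⊕36=36, 00⊕36=36.

156b3636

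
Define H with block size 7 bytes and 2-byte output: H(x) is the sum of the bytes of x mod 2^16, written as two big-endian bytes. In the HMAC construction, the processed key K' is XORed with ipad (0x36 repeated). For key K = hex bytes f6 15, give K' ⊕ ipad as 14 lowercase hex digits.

Key hex bytes f6 15 is 2 bytes ≤ B = 7; zero-pad to 7 bytes: K' = f6 15 00 00 00 00 00.
XOR each byte with 0x36: f6⊕36=c0, 15⊕36=23, 00⊕36=36, 00⊕36=36, 00⊕36=36, 00⊕36=36, 00⊕36=36.

c0233636363636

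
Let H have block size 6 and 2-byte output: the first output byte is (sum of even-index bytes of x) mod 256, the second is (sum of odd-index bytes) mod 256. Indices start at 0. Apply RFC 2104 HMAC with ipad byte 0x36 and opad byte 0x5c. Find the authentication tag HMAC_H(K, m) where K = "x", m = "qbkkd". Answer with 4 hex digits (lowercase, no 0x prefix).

Key "x" = 78 is 1 byte ≤ B = 6; zero-pad to 6 bytes: K' = 78 00 00 00 00 00.
K' ⊕ ipad = 4e 36 36 36 36 36.  K' ⊕ opad = 24 5c 5c 5c 5c 5c.
Inner input = (K'⊕ipad) ∥ m = 4e 36 36 36 36 36 ∥ 71 62 6b 6b 64.
Inner hash: even-index sum = 506 mod 256 = 250; odd-index sum = 367 mod 256 = 111 → fa 6f.
Outer input = (K'⊕opad) ∥ inner = 24 5c 5c 5c 5c 5c ∥ fa 6f.
Outer hash (tag): even-index sum = 470 mod 256 = 214; odd-index sum = 387 mod 256 = 131 → d6 83.

d683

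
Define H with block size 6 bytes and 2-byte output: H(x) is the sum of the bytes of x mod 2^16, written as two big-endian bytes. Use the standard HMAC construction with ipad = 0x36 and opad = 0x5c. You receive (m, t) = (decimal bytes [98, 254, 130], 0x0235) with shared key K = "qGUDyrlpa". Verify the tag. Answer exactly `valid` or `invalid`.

Key "qGUDyrlpa" = 71 47 55 44 79 72 6c 70 61 is 9 bytes > B = 6, so hash it first: H(key) = 03 79, then zero-pad to 6 bytes: K' = 03 79 00 00 00 00.
K' ⊕ ipad = 35 4f 36 36 36 36; K' ⊕ opad = 5f 25 5c 5c 5c 5c.
Inner hash: sum = 53+79+54+54+54+54+98+254+130 = 830 → 03 3e.
Outer hash (recomputed tag): sum = 95+37+92+92+92+92+3+62 = 565 → 02 35.
Recomputed tag = 0235; claimed = 0235 → match.

valid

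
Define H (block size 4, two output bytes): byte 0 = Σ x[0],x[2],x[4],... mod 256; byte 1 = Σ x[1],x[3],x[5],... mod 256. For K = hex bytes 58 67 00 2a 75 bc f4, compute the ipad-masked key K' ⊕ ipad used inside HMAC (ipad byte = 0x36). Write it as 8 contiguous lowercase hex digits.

f77b3636

Key hex bytes 58 67 00 2a 75 bc f4 is 7 bytes > B = 4, so hash it first: H(key) = c1 4d, then zero-pad to 4 bytes: K' = c1 4d 00 00.
XOR each byte with 0x36: c1⊕36=f7, 4d⊕36=7b, 00⊕36=36, 00⊕36=36.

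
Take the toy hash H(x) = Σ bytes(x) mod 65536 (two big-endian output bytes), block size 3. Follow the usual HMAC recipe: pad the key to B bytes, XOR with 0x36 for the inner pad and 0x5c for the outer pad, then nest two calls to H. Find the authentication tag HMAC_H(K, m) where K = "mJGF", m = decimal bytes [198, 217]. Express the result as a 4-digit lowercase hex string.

Key "mJGF" = 6d 4a 47 46 is 4 bytes > B = 3, so hash it first: H(key) = 01 44, then zero-pad to 3 bytes: K' = 01 44 00.
K' ⊕ ipad = 37 72 36.  K' ⊕ opad = 5d 18 5c.
Inner input = (K'⊕ipad) ∥ m = 37 72 36 ∥ c6 d9.
Inner hash: sum = 55+114+54+198+217 = 638 → 02 7e.
Outer input = (K'⊕opad) ∥ inner = 5d 18 5c ∥ 02 7e.
Outer hash (tag): sum = 93+24+92+2+126 = 337 → 01 51.

0151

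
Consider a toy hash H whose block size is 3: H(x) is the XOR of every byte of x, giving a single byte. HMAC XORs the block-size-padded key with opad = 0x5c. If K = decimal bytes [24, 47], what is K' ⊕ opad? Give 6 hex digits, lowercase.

44735c

Key decimal bytes [24, 47] = 18 2f is 2 bytes ≤ B = 3; zero-pad to 3 bytes: K' = 18 2f 00.
XOR each byte with 0x5c: 18⊕5c=44, 2f⊕5c=73, 00⊕5c=5c.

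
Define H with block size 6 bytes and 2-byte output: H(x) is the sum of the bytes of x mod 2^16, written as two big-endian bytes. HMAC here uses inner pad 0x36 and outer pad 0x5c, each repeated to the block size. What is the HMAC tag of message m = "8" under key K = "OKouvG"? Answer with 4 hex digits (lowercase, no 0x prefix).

0148

Key "OKouvG" = 4f 4b 6f 75 76 47 is exactly B = 6 bytes: K' = 4f 4b 6f 75 76 47.
K' ⊕ ipad = 79 7d 59 43 40 71.  K' ⊕ opad = 13 17 33 29 2a 1b.
Inner input = (K'⊕ipad) ∥ m = 79 7d 59 43 40 71 ∥ 38.
Inner hash: sum = 121+125+89+67+64+113+56 = 635 → 02 7b.
Outer input = (K'⊕opad) ∥ inner = 13 17 33 29 2a 1b ∥ 02 7b.
Outer hash (tag): sum = 19+23+51+41+42+27+2+123 = 328 → 01 48.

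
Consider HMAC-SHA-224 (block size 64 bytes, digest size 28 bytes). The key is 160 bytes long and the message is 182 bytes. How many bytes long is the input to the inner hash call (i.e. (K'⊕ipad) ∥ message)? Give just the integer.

Key is 160 > 64 bytes, so it is hashed to 28 bytes then zero-padded to 64: |K'| = 64.
Inner input = (K'⊕ipad) ∥ m → 64 + 182 = 246 bytes.

246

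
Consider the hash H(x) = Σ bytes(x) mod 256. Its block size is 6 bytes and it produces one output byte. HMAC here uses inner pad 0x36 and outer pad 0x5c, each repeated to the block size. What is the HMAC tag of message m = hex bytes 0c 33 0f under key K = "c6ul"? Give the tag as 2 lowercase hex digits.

66

Key "c6ul" = 63 36 75 6c is 4 bytes ≤ B = 6; zero-pad to 6 bytes: K' = 63 36 75 6c 00 00.
K' ⊕ ipad = 55 00 43 5a 36 36.  K' ⊕ opad = 3f 6a 29 30 5c 5c.
Inner input = (K'⊕ipad) ∥ m = 55 00 43 5a 36 36 ∥ 0c 33 0f.
Inner hash: sum = 85+0+67+90+54+54+12+51+15 = 428; mod 256 = 172 → ac.
Outer input = (K'⊕opad) ∥ inner = 3f 6a 29 30 5c 5c ∥ ac.
Outer hash (tag): sum = 63+106+41+48+92+92+172 = 614; mod 256 = 102 → 66.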